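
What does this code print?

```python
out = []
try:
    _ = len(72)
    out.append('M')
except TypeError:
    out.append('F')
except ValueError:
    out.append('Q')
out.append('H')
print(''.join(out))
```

Execution trace: 'F' (except TypeError) → 'H' (after the try/except). Output: FH

Answer: FH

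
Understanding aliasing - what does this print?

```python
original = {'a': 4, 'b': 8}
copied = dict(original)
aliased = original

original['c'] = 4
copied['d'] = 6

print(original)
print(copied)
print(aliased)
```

Key concept: dict() creates copy, assignment creates alias.
Step by step:
`original = {'a': 4, 'b': 8}` → original = {'a': 4, 'b': 8}
`copied = dict(original)` → copied = {'a': 4, 'b': 8}
`aliased = original` → aliased = {'a': 4, 'b': 8} (same object as original)
`original['c'] = 4` → original = {'a': 4, 'b': 8, 'c': 4} (same object as aliased); aliased = {'a': 4, 'b': 8, 'c': 4} (same object as original)
`copied['d'] = 6` → copied = {'a': 4, 'b': 8, 'd': 6}
`print(original)` → prints {'a': 4, 'b': 8, 'c': 4}
`print(copied)` → prints {'a': 4, 'b': 8, 'd': 6}
`print(aliased)` → prints {'a': 4, 'b': 8, 'c': 4}

Answer:
{'a': 4, 'b': 8, 'c': 4}
{'a': 4, 'b': 8, 'd': 6}
{'a': 4, 'b': 8, 'c': 4}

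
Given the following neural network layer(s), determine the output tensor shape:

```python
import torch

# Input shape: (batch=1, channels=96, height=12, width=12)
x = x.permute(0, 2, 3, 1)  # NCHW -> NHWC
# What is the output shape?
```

Input: (1, 96, 12, 12) -> Output: (1, 12, 12, 96)

Answer: (1, 12, 12, 96)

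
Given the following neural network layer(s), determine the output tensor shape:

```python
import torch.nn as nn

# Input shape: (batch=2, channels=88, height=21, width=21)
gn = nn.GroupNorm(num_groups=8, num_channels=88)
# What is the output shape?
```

Input: (2, 88, 21, 21) -> Output: (2, 88, 21, 21)

Answer: (2, 88, 21, 21)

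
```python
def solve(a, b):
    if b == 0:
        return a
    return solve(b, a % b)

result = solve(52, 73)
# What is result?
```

solve(52, 73) -> solve(73, 52) -> solve(52, 21) -> solve(21, 10) -> solve(10, 1) -> solve(1, 0) -> 1

Answer: 1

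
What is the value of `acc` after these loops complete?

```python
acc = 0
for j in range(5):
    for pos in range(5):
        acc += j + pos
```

Sum of all j+pos for j,pos in 5x5
`acc` takes the values: 0 → 1 → 3 → 6 → 10 → 11 → 13 → 16 → 20 → 25 → 27 → 30 → 34 → 39 → 45 → 48 → 52 → 57 → 63 → 70 → 74 → 79 → 85 → 92 → 100

Answer: 100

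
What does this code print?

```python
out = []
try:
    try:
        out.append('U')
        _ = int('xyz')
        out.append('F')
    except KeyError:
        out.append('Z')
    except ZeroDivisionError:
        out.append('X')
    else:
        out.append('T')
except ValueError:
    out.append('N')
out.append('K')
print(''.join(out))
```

Execution trace: 'U' (try body) → 'N' (outer except ValueError) → 'K' (after the try/except). Output: UNK

Answer: UNK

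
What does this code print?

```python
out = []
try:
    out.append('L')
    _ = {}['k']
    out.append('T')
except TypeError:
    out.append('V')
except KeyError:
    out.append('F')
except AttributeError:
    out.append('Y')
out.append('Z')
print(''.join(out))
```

Execution trace: 'L' (try body) → 'F' (except KeyError) → 'Z' (after the try/except). Output: LFZ

Answer: LFZ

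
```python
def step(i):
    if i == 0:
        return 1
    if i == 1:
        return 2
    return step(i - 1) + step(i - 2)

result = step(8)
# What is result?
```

Build up from base cases: step(0)=1, step(1)=2, step(2)=3, step(3)=5, step(4)=8, step(5)=13, step(6)=21, ..., step(8)=55

Answer: 55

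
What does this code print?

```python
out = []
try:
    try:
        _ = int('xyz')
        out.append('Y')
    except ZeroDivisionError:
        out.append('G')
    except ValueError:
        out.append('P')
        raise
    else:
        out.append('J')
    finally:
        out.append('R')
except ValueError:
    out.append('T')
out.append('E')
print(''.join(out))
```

Execution trace: 'P' (except ValueError) → 'R' (finally) → 'T' (outer except ValueError) → 'E' (after the try/except). Output: PRTE

Answer: PRTE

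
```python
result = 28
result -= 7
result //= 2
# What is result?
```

Trace:
`result = 28` → result = 28
`result -= 7` → result = 21
`result //= 2` → result = 10
So result = 10

Answer: 10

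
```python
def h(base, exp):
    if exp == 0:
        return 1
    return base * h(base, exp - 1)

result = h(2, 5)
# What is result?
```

h(2, 5) = 2 * 2 * 2 * 2 * 2 = 32

Answer: 32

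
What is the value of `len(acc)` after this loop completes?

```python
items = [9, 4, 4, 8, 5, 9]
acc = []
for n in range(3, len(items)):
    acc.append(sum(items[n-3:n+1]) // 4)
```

Number of 4-element averages
`acc` takes the values: [] → [6] → [6, 5] → [6, 5, 6]
So `len(acc)` = 3

Answer: 3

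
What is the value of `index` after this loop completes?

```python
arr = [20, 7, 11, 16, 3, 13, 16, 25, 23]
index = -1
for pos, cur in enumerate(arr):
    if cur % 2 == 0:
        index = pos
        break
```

First even number index in [20, 7, 11, 16, 3, 13, 16, 25, 23]
`index` takes the values: -1 → 0

Answer: 0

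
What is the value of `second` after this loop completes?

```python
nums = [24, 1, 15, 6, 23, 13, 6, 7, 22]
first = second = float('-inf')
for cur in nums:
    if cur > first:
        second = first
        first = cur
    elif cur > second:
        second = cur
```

Second largest (with repeats) in [24, 1, 15, 6, 23, 13, 6, 7, 22]
`second` takes the values: -inf → 1 → 15 → 23

Answer: 23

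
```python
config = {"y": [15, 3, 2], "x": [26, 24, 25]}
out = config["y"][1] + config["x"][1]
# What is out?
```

Trace:
`config = {"y": [15, 3, 2], "x": [26, 24, 25]}` → config = {'y': [15, 3, 2], 'x': [26, 24, 25]}
`out = config["y"][1] + config["x"][1]` → out = 27
So out = 27

Answer: 27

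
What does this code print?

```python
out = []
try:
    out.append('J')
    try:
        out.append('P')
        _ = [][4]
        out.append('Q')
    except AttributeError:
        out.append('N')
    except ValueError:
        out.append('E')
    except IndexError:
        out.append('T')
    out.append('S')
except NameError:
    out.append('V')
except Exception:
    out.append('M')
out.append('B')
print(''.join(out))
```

Execution trace: 'J' (try body) → 'P' (inner try body) → 'T' (inner except IndexError) → 'S' (try body, no exception) → 'B' (after the try/except). Output: JPTSB

Answer: JPTSB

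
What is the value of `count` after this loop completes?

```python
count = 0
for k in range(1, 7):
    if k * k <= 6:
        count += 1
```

Count numbers where k² ≤ 6
`count` takes the values: 0 → 1 → 2

Answer: 2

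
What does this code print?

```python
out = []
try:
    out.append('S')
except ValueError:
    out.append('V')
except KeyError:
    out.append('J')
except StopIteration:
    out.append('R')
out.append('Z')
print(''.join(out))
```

Execution trace: 'S' (try body, no exception) → 'Z' (after the try/except). Output: SZ

Answer: SZ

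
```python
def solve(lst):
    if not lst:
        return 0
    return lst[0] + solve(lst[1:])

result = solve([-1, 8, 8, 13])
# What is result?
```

(-1) + 8 + 8 + 13 + 0 = 28

Answer: 28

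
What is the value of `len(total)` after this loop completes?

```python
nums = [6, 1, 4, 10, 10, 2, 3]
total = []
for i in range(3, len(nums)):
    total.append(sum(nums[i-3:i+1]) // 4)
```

Number of 4-element averages
`total` takes the values: [] → [5] → [5, 6] → [5, 6, 6] → [5, 6, 6, 6]
So `len(total)` = 4

Answer: 4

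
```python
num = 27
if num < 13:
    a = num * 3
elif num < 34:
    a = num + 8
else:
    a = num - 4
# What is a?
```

Trace:
`num = 27` → num = 27
`if num < 13: ...` → num < 13 is False, num < 34 is True → a = 35
So a = 35

Answer: 35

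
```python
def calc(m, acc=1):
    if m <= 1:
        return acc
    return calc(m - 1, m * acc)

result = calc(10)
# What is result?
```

Accumulator trace (n, acc): (10, 1) -> (9, 10) -> (8, 90) -> (7, 720) -> (6, 5040) -> (5, 30240) -> (4, 151200) -> (3, 604800) -> (2, 1814400) -> (1, 3628800) -> return 3628800

Answer: 3628800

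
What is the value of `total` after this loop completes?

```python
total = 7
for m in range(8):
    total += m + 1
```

Start at 7, add 1 to 8 = 43
`total` takes the values: 7 → 8 → 10 → 13 → 17 → 22 → 28 → 35 → 43

Answer: 43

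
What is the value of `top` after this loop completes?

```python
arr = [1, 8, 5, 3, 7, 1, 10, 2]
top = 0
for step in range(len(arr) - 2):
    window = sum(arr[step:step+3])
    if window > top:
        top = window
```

Max sum of 3-element window in [1, 8, 5, 3, 7, 1, 10, 2]
`top` takes the values: 0 → 14 → 16 → 18

Answer: 18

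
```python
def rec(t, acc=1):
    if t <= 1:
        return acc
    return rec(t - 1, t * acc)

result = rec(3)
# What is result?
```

Accumulator trace (n, acc): (3, 1) -> (2, 3) -> (1, 6) -> return 6

Answer: 6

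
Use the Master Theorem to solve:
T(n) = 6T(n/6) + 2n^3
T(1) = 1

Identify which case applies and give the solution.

a=6, b=6, f(n)=2n^3. log_6(6) = 1. Since c=3 > 1 and the regularity condition holds (6(n/6)^3 = (6/6^3)n^3 with 6/6^3 < 1), Case 3 applies: T(n) = Θ(f(n)) = O(n^3).

Answer: O(n^3) - Case 3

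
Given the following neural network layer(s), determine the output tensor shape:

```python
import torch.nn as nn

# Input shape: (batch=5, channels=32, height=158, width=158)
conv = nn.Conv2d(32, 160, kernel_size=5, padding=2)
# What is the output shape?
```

Input: (5, 32, 158, 158) -> Output: (5, 160, 158, 158)

Answer: (5, 160, 158, 158)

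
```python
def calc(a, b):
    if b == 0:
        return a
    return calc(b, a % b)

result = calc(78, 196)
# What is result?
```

calc(78, 196) -> calc(196, 78) -> calc(78, 40) -> calc(40, 38) -> calc(38, 2) -> calc(2, 0) -> 2

Answer: 2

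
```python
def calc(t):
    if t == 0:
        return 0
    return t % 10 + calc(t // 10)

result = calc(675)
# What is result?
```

Sum of digits of 675: 5 + 7 + 6 = 18

Answer: 18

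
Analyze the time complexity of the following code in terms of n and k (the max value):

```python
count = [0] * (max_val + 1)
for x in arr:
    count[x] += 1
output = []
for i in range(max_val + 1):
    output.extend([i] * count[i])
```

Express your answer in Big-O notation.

This is Counting sort (k = max value). Time complexity: O(n + k).

Answer: O(n + k)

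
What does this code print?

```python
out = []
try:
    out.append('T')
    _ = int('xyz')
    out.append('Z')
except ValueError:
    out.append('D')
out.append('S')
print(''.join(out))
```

Execution trace: 'T' (try body) → 'D' (except ValueError) → 'S' (after the try/except). Output: TDS

Answer: TDS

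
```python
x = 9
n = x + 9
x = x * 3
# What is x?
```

Trace:
`x = 9` → x = 9
`n = x + 9` → n = 18
`x = x * 3` → x = 27
So x = 27

Answer: 27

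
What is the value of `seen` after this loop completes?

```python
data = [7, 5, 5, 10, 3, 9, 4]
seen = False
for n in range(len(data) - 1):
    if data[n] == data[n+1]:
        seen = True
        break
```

Check consecutive duplicates in [7, 5, 5, 10, 3, 9, 4]
`seen` takes the values: False → True

Answer: True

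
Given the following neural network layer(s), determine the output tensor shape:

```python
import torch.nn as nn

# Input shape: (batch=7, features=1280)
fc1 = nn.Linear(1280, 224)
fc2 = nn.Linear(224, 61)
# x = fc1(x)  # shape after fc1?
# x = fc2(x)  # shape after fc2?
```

Input: (7, 1280) -> after fc1: (7, 224) -> Output: (7, 61)

Answer: (7, 61)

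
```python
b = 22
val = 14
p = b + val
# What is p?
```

Trace:
`b = 22` → b = 22
`val = 14` → val = 14
`p = b + val` → p = 36
So p = 36

Answer: 36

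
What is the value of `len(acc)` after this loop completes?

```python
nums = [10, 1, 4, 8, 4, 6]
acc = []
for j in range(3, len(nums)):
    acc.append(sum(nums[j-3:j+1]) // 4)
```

Number of 4-element averages
`acc` takes the values: [] → [5] → [5, 4] → [5, 4, 5]
So `len(acc)` = 3

Answer: 3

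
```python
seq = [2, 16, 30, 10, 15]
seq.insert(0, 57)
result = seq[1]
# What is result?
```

Trace:
`seq = [2, 16, 30, 10, 15]` → seq = [2, 16, 30, 10, 15]
`seq.insert(0, 57)` → seq = [57, 2, 16, 30, 10, 15]
`result = seq[1]` → result = 2
So result = 2

Answer: 2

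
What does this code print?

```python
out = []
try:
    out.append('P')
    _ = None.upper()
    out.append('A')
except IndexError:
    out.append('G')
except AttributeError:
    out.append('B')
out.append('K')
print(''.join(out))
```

Execution trace: 'P' (try body) → 'B' (except AttributeError) → 'K' (after the try/except). Output: PBK

Answer: PBK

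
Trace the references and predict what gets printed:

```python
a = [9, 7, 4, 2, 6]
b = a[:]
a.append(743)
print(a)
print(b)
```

Key concept: slice [:] creates copy.
Step by step:
`a = [9, 7, 4, 2, 6]` → a = [9, 7, 4, 2, 6]
`b = a[:]` → b = [9, 7, 4, 2, 6]
`a.append(743)` → a = [9, 7, 4, 2, 6, 743]
`print(a)` → prints [9, 7, 4, 2, 6, 743]
`print(b)` → prints [9, 7, 4, 2, 6]

Answer:
[9, 7, 4, 2, 6, 743]
[9, 7, 4, 2, 6]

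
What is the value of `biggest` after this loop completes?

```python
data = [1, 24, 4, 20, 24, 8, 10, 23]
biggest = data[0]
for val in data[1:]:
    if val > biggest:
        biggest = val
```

Maximum of [1, 24, 4, 20, 24, 8, 10, 23]
`biggest` takes the values: 1 → 24

Answer: 24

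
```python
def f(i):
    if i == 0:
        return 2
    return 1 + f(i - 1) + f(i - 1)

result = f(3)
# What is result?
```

f(i) = 1 + 2·f(i-1), f(0)=2. Closed form: (2+1)·2^3 - 1 = 23.

Answer: 23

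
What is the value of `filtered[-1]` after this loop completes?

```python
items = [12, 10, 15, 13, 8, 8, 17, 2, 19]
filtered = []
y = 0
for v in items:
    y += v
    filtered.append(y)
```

Cumulative sum ends at 104
`filtered` takes the values: [] → [12] → [12, 22] → [12, 22, 37] → [12, 22, 37, 50] → [12, 22, 37, 50, 58] → [12, 22, 37, 50, 58, 66] → [12, 22, 37, 50, 58, 66, 83] → [12, 22, 37, 50, 58, 66, 83, 85] → [12, 22, 37, 50, 58, 66, 83, 85, 104]
So `filtered[-1]` = 104

Answer: 104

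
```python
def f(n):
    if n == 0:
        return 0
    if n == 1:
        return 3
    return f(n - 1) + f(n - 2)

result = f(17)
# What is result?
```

Build up from base cases: f(0)=0, f(1)=3, f(2)=3, f(3)=6, f(4)=9, f(5)=15, f(6)=24, ..., f(17)=4791

Answer: 4791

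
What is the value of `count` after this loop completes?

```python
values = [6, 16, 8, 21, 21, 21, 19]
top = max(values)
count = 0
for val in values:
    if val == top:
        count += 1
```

Count of max value 21 in [6, 16, 8, 21, 21, 21, 19]
`count` takes the values: 0 → 1 → 2 → 3

Answer: 3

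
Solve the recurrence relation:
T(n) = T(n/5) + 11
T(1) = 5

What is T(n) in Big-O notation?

Each step divides n by 5 and adds 11. After log_5(n) steps we reach T(1)=5. So T(n) = 11·log_5(n) + 5 = O(log n).

Answer: O(log n)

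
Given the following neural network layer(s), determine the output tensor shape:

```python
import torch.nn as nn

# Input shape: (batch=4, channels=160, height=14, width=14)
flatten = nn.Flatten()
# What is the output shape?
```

Input: (4, 160, 14, 14) -> Output: (4, 31360)

Answer: (4, 31360)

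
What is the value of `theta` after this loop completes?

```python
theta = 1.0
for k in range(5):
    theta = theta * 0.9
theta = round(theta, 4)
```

Exponential decay: 1.0 * 0.9^5
`theta` takes the values: 1.0 → 0.9 → 0.81 → 0.729 → 0.6561 → 0.59049 → 0.5905

Answer: 0.5905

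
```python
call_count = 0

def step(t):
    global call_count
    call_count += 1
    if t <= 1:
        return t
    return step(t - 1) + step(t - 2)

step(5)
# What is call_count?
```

Calls(t) = 1 + Calls(t-1) + Calls(t-2); Calls(0)=Calls(1)=1. For t=5 this gives 15.

Answer: 15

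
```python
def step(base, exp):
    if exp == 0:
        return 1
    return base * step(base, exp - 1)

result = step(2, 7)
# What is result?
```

step(2, 7) = 2 * 2 * 2 * 2 * 2 * 2 * 2 = 128

Answer: 128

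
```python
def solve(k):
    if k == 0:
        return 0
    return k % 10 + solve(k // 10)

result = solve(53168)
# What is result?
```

Sum of digits of 53168: 8 + 6 + 1 + 3 + 5 = 23

Answer: 23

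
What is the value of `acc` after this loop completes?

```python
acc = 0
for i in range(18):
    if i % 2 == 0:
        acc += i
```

Sum of even numbers 0 to 17
`acc` takes the values: 0 → 2 → 6 → 12 → 20 → 30 → 42 → 56 → 72

Answer: 72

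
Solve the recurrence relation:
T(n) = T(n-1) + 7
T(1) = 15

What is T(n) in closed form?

Unrolling: T(n) = T(1) + 7·(n-1) = 15 + 7(n-1) = 7n + 8.

Answer: T(n) = 7n + 8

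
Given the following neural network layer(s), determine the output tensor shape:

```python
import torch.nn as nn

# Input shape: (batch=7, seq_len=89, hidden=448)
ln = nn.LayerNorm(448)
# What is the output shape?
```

Input: (7, 89, 448) -> Output: (7, 89, 448)

Answer: (7, 89, 448)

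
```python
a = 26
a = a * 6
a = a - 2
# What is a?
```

Trace:
`a = 26` → a = 26
`a = a * 6` → a = 156
`a = a - 2` → a = 154
So a = 154

Answer: 154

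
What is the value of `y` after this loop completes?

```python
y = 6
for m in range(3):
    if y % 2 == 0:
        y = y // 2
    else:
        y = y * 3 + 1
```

Collatz-style transformation from 6
`y` takes the values: 6 → 3 → 10 → 5

Answer: 5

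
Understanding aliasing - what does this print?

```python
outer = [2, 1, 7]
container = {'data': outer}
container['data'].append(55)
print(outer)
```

Key concept: dict holds reference to list.
Step by step:
`outer = [2, 1, 7]` → outer = [2, 1, 7]
`container = {'data': outer}` → container = {'data': [2, 1, 7]}
`container['data'].append(55)` → outer = [2, 1, 7, 55]; container = {'data': [2, 1, 7, 55]}
`print(outer)` → prints [2, 1, 7, 55]

Answer: [2, 1, 7, 55]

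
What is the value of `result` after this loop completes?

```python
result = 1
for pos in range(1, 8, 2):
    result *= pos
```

Product of 1, 3, 5, ... up to 7
`result` takes the values: 1 → 3 → 15 → 105

Answer: 105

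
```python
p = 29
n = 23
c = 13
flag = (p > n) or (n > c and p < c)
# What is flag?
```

Trace:
`p = 29` → p = 29
`n = 23` → n = 23
`c = 13` → c = 13
`flag = (p > n) or (n > c and p < c)` → flag = True
So flag = True

Answer: True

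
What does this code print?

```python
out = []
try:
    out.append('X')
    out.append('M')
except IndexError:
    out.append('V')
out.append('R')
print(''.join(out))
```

Execution trace: 'X' (try body) → 'M' (try body, no exception) → 'R' (after the try/except). Output: XMR

Answer: XMR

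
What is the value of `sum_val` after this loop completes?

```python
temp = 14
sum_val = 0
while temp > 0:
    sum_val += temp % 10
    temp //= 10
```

Sum digits of 14
`sum_val` takes the values: 0 → 4 → 5

Answer: 5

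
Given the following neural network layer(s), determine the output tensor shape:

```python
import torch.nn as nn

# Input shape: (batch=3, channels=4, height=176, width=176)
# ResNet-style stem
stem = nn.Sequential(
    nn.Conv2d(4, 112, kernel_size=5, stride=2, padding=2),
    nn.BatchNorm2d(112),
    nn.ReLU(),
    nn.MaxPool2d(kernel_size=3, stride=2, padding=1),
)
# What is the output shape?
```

Input: (3, 4, 176, 176) -> after Conv2d 5x5 stride=2: (3, 112, 88, 88) -> Output: (3, 112, 44, 44)

Answer: (3, 112, 44, 44)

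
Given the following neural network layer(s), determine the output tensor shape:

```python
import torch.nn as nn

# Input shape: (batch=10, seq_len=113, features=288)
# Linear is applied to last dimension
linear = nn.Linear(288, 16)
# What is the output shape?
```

Input: (10, 113, 288) -> Output: (10, 113, 16)

Answer: (10, 113, 16)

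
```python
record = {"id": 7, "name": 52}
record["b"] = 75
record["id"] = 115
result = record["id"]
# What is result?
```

Trace:
`record = {"id": 7, "name": 52}` → record = {'id': 7, 'name': 52}
`record["b"] = 75` → record = {'id': 7, 'name': 52, 'b': 75}
`record["id"] = 115` → record = {'id': 115, 'name': 52, 'b': 75}
`result = record["id"]` → result = 115
So result = 115

Answer: 115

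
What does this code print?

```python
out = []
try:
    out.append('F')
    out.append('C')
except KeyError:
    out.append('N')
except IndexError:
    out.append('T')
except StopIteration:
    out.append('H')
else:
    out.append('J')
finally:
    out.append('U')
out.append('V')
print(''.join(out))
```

Execution trace: 'F' (try body) → 'C' (try body, no exception) → 'J' (else) → 'U' (finally) → 'V' (after the try/except). Output: FCJUV

Answer: FCJUV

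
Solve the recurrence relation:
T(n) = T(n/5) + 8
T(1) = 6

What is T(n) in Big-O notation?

Each step divides n by 5 and adds 8. After log_5(n) steps we reach T(1)=6. So T(n) = 8·log_5(n) + 6 = O(log n).

Answer: O(log n)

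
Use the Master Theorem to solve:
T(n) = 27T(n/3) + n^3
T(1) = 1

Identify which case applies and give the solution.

a=27, b=3, f(n)=n^3. log_3(27) = 3. Since c=3 = 3, Case 2 applies: T(n) = Θ(n^log_b(a) · log n) = O(n^3 log n).

Answer: O(n^3 log n) - Case 2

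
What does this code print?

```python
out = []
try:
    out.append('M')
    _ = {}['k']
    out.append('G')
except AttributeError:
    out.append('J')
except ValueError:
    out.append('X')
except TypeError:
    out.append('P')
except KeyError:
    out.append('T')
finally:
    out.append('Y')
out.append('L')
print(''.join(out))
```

Execution trace: 'M' (try body) → 'T' (except KeyError) → 'Y' (finally) → 'L' (after the try/except). Output: MTYL

Answer: MTYL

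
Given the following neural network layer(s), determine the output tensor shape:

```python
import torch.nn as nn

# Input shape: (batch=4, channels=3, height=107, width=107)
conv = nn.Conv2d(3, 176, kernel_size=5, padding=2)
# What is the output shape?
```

Input: (4, 3, 107, 107) -> Output: (4, 176, 107, 107)

Answer: (4, 176, 107, 107)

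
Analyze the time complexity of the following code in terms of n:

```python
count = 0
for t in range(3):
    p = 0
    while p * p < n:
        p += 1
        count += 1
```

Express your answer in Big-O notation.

Each loop level contributes: 1 × √n. Multiplying the contributions gives O(√n).

Answer: O(√n)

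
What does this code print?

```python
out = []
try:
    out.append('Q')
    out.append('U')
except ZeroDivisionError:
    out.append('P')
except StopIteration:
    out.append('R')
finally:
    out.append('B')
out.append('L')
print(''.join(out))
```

Execution trace: 'Q' (try body) → 'U' (try body, no exception) → 'B' (finally) → 'L' (after the try/except). Output: QUBL

Answer: QUBL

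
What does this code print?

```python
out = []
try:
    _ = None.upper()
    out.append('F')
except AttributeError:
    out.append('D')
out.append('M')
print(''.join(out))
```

Execution trace: 'D' (except AttributeError) → 'M' (after the try/except). Output: DM

Answer: DM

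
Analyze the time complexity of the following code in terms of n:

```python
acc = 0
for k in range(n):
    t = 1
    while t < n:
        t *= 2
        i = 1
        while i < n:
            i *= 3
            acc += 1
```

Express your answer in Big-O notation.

Each loop level contributes: n × log n × log n. Multiplying the contributions gives O(n log² n).

Answer: O(n log² n)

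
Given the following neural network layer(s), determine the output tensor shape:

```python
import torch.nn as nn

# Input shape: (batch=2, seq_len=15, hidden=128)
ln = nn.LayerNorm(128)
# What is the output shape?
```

Input: (2, 15, 128) -> Output: (2, 15, 128)

Answer: (2, 15, 128)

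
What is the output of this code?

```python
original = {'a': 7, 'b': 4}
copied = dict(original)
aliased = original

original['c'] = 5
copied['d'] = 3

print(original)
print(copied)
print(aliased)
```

Key concept: dict() creates copy, assignment creates alias.
Step by step:
`original = {'a': 7, 'b': 4}` → original = {'a': 7, 'b': 4}
`copied = dict(original)` → copied = {'a': 7, 'b': 4}
`aliased = original` → aliased = {'a': 7, 'b': 4} (same object as original)
`original['c'] = 5` → original = {'a': 7, 'b': 4, 'c': 5} (same object as aliased); aliased = {'a': 7, 'b': 4, 'c': 5} (same object as original)
`copied['d'] = 3` → copied = {'a': 7, 'b': 4, 'd': 3}
`print(original)` → prints {'a': 7, 'b': 4, 'c': 5}
`print(copied)` → prints {'a': 7, 'b': 4, 'd': 3}
`print(aliased)` → prints {'a': 7, 'b': 4, 'c': 5}

Answer:
{'a': 7, 'b': 4, 'c': 5}
{'a': 7, 'b': 4, 'd': 3}
{'a': 7, 'b': 4, 'c': 5}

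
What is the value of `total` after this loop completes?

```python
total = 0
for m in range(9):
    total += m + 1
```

Start at 0, add 1 to 9 = 45
`total` takes the values: 0 → 1 → 3 → 6 → 10 → 15 → 21 → 28 → 36 → 45

Answer: 45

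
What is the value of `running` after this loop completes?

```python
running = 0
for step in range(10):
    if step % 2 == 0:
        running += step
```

Sum of even numbers 0 to 9
`running` takes the values: 0 → 2 → 6 → 12 → 20

Answer: 20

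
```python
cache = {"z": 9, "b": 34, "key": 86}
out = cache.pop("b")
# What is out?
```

Trace:
`cache = {"z": 9, "b": 34, "key": 86}` → cache = {'z': 9, 'b': 34, 'key': 86}
`out = cache.pop("b")` → cache = {'z': 9, 'key': 86}; out = 34
So out = 34

Answer: 34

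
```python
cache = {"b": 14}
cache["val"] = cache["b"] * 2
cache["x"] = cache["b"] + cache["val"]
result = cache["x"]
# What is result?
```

Trace:
`cache = {"b": 14}` → cache = {'b': 14}
`cache["val"] = cache["b"] * 2` → cache = {'b': 14, 'val': 28}
`cache["x"] = cache["b"] + cache["val"]` → cache = {'b': 14, 'val': 28, 'x': 42}
`result = cache["x"]` → result = 42
So result = 42

Answer: 42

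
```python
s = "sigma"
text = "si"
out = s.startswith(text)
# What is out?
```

Trace:
`s = "sigma"` → s = 'sigma'
`text = "si"` → text = 'si'
`out = s.startswith(text)` → out = True
So out = True

Answer: True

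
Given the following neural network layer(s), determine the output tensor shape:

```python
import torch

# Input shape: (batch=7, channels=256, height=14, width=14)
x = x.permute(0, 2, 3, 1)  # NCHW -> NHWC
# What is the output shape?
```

Input: (7, 256, 14, 14) -> Output: (7, 14, 14, 256)

Answer: (7, 14, 14, 256)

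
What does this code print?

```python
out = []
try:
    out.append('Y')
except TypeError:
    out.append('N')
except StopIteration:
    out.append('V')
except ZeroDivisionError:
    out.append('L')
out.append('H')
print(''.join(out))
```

Execution trace: 'Y' (try body, no exception) → 'H' (after the try/except). Output: YH

Answer: YH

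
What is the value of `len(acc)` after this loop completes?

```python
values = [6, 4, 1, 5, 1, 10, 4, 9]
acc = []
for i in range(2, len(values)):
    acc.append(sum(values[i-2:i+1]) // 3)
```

Number of 3-element averages
`acc` takes the values: [] → [3] → [3, 3] → [3, 3, 2] → [3, 3, 2, 5] → [3, 3, 2, 5, 5] → [3, 3, 2, 5, 5, 7]
So `len(acc)` = 6

Answer: 6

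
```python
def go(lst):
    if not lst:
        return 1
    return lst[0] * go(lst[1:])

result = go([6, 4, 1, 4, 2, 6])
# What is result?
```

Product over [6, 4, 1, 4, 2, 6] = 6 * 4 * 1 * 4 * 2 * 6 = 1152

Answer: 1152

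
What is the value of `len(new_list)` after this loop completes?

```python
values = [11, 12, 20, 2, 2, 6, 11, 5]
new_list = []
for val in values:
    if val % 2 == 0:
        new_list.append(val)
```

Count even numbers in [11, 12, 20, 2, 2, 6, 11, 5]
`new_list` takes the values: [] → [12] → [12, 20] → [12, 20, 2] → [12, 20, 2, 2] → [12, 20, 2, 2, 6]
So `len(new_list)` = 5

Answer: 5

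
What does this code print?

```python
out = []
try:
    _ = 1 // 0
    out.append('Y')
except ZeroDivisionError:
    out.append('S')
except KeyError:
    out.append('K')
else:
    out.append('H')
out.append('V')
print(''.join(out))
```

Execution trace: 'S' (except ZeroDivisionError) → 'V' (after the try/except). Output: SV

Answer: SV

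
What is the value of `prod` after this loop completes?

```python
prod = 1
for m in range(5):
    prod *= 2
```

2^5 = 32
`prod` takes the values: 1 → 2 → 4 → 8 → 16 → 32

Answer: 32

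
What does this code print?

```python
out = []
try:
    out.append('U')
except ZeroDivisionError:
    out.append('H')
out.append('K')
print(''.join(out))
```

Execution trace: 'U' (try body, no exception) → 'K' (after the try/except). Output: UK

Answer: UK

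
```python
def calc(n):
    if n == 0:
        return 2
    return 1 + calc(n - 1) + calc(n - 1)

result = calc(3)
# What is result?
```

calc(n) = 1 + 2·calc(n-1), calc(0)=2. Closed form: (2+1)·2^3 - 1 = 23.

Answer: 23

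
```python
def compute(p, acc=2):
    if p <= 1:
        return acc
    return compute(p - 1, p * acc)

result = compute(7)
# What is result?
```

Accumulator trace (n, acc): (7, 2) -> (6, 14) -> (5, 84) -> (4, 420) -> (3, 1680) -> (2, 5040) -> (1, 10080) -> return 10080

Answer: 10080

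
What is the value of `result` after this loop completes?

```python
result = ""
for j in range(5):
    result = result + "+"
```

Repeat '+' 5 times
`result` takes the values: "" → "+" → "++" → "+++" → "++++" → "+++++"

Answer: "+++++"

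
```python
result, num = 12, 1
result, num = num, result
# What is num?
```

Trace:
`result, num = 12, 1` → result = 12; num = 1
`result, num = num, result` → result = 1; num = 12
So num = 12

Answer: 12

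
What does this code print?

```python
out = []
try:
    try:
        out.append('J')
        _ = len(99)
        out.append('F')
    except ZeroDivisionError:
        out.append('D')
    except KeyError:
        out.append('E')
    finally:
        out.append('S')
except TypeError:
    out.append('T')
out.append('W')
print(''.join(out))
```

Execution trace: 'J' (try body) → 'S' (finally) → 'T' (outer except TypeError) → 'W' (after the try/except). Output: JSTW

Answer: JSTW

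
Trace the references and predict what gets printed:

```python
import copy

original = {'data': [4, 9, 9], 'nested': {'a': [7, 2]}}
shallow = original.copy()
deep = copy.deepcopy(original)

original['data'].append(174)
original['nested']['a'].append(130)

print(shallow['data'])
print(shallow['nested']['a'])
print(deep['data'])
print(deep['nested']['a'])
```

Key concept: comparing shallow vs deep copy.
Step by step:
`original = {'data': [4, 9, 9], 'nested': {'a': [7, 2]}}` → original = {'data': [4, 9, 9], 'nested': {'a': [7, 2]}}
`shallow = original.copy()` → shallow = {'data': [4, 9, 9], 'nested': {'a': [7, 2]}}
`deep = copy.deepcopy(original)` → deep = {'data': [4, 9, 9], 'nested': {'a': [7, 2]}}
`original['data'].append(174)` → original = {'data': [4, 9, 9, 174], 'nested': {'a': [7, 2]}}; shallow = {'data': [4, 9, 9, 174], 'nested': {'a': [7, 2]}}
`original['nested']['a'].append(130)` → original = {'data': [4, 9, 9, 174], 'nested': {'a': [7, 2, 130]}}; shallow = {'data': [4, 9, 9, 174], 'nested': {'a': [7, 2, 130]}}
`print(shallow['data'])` → prints [4, 9, 9, 174]
`print(shallow['nested']['a'])` → prints [7, 2, 130]
`print(deep['data'])` → prints [4, 9, 9]
`print(deep['nested']['a'])` → prints [7, 2]

Answer:
[4, 9, 9, 174]
[7, 2, 130]
[4, 9, 9]
[7, 2]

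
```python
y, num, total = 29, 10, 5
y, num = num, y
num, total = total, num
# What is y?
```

Trace:
`y, num, total = 29, 10, 5` → y = 29; num = 10; total = 5
`y, num = num, y` → y = 10; num = 29
`num, total = total, num` → num = 5; total = 29
So y = 10

Answer: 10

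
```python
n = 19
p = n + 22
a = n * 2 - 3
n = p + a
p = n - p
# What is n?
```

Trace:
`n = 19` → n = 19
`p = n + 22` → p = 41
`a = n * 2 - 3` → a = 35
`n = p + a` → n = 76
`p = n - p` → p = 35
So n = 76

Answer: 76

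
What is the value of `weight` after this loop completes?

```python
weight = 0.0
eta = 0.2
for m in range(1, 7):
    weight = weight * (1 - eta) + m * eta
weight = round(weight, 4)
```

Moving average with lr=0.2
`weight` takes the values: 0.0 → 0.2 → 0.56 → 1.048 → 1.6384 → 2.31072 → 3.048576 → 3.0486

Answer: 3.0486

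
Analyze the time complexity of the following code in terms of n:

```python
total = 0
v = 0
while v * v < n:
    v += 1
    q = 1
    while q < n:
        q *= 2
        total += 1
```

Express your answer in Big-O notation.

Each loop level contributes: √n × log n. Multiplying the contributions gives O(√n log n).

Answer: O(√n log n)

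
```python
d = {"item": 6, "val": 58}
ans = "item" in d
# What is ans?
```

Trace:
`d = {"item": 6, "val": 58}` → d = {'item': 6, 'val': 58}
`ans = "item" in d` → ans = True
So ans = True

Answer: True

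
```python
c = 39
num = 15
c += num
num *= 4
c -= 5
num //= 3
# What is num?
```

Trace:
`c = 39` → c = 39
`num = 15` → num = 15
`c += num` → c = 54
`num *= 4` → num = 60
`c -= 5` → c = 49
`num //= 3` → num = 20
So num = 20

Answer: 20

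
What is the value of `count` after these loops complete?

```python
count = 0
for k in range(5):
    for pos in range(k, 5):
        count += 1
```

Upper triangle: 5 + 4 + ... + 1
`count` takes the values: 0 → 1 → 2 → 3 → 4 → 5 → 6 → 7 → 8 → 9 → 10 → 11 → 12 → 13 → 14 → 15

Answer: 15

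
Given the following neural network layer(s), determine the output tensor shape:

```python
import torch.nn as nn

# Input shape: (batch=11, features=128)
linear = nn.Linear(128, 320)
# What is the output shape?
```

Input: (11, 128) -> Output: (11, 320)

Answer: (11, 320)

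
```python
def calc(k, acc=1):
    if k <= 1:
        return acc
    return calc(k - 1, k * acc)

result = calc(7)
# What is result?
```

Accumulator trace (n, acc): (7, 1) -> (6, 7) -> (5, 42) -> (4, 210) -> (3, 840) -> (2, 2520) -> (1, 5040) -> return 5040

Answer: 5040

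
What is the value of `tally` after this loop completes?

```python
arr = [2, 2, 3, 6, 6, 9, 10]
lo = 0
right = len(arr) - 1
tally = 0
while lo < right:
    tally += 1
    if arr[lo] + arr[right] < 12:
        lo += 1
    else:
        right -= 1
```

Steps to find pair summing to 12
`tally` takes the values: 0 → 1 → 2 → 3 → 4 → 5 → 6

Answer: 6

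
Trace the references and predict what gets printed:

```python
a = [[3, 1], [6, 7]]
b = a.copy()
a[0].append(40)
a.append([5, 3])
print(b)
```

Key concept: shallow copy with nested lists.
Step by step:
`a = [[3, 1], [6, 7]]` → a = [[3, 1], [6, 7]]
`b = a.copy()` → b = [[3, 1], [6, 7]]
`a[0].append(40)` → a = [[3, 1, 40], [6, 7]]; b = [[3, 1, 40], [6, 7]]
`a.append([5, 3])` → a = [[3, 1, 40], [6, 7], [5, 3]]
`print(b)` → prints [[3, 1, 40], [6, 7]]

Answer: [[3, 1, 40], [6, 7]]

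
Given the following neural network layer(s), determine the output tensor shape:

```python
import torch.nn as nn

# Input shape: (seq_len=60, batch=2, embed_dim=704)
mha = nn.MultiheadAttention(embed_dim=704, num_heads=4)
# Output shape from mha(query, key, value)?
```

Input: (60, 2, 704) -> Output: (60, 2, 704)

Answer: (60, 2, 704)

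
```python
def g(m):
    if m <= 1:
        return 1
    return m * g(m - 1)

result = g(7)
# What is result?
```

g(7) = 7 * 6 * 5 * 4 * 3 * 2 * 1 = 5040

Answer: 5040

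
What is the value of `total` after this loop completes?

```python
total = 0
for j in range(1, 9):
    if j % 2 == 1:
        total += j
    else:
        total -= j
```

Add odd, subtract even
`total` takes the values: 0 → 1 → -1 → 2 → -2 → 3 → -3 → 4 → -4

Answer: -4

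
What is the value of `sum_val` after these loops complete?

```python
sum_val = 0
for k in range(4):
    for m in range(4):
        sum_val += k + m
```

Sum of all k+m for k,m in 4x4
`sum_val` takes the values: 0 → 1 → 3 → 6 → 7 → 9 → 12 → 16 → 18 → 21 → 25 → 30 → 33 → 37 → 42 → 48

Answer: 48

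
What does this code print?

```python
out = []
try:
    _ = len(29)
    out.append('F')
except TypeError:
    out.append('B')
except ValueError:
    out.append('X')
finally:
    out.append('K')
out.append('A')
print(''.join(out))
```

Execution trace: 'B' (except TypeError) → 'K' (finally) → 'A' (after the try/except). Output: BKA

Answer: BKA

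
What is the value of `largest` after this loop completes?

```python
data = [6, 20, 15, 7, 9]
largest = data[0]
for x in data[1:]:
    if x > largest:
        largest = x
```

Maximum of [6, 20, 15, 7, 9]
`largest` takes the values: 6 → 20

Answer: 20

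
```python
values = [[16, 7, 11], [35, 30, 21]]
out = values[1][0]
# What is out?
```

Trace:
`values = [[16, 7, 11], [35, 30, 21]]` → values = [[16, 7, 11], [35, 30, 21]]
`out = values[1][0]` → out = 35
So out = 35

Answer: 35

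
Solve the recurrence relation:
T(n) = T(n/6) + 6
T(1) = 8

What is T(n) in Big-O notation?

Each step divides n by 6 and adds 6. After log_6(n) steps we reach T(1)=8. So T(n) = 6·log_6(n) + 8 = O(log n).

Answer: O(log n)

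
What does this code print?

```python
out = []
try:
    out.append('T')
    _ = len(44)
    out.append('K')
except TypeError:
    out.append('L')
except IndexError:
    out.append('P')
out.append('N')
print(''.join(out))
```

Execution trace: 'T' (try body) → 'L' (except TypeError) → 'N' (after the try/except). Output: TLN

Answer: TLN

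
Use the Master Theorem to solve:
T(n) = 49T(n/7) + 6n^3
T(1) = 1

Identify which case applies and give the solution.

a=49, b=7, f(n)=6n^3. log_7(49) = 2. Since c=3 > 2 and the regularity condition holds (49(n/7)^3 = (49/7^3)n^3 with 49/7^3 < 1), Case 3 applies: T(n) = Θ(f(n)) = O(n^3).

Answer: O(n^3) - Case 3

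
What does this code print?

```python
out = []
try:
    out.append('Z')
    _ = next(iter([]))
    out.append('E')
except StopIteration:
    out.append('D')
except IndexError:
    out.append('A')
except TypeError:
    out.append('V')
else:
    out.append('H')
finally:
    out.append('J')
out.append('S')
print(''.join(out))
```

Execution trace: 'Z' (try body) → 'D' (except StopIteration) → 'J' (finally) → 'S' (after the try/except). Output: ZDJS

Answer: ZDJS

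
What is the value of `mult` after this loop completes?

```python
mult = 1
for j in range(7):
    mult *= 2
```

2^7 = 128
`mult` takes the values: 1 → 2 → 4 → 8 → 16 → 32 → 64 → 128

Answer: 128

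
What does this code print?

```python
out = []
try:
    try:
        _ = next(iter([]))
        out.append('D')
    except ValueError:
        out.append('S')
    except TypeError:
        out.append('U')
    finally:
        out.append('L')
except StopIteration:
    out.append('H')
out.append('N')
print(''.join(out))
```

Execution trace: 'L' (inner finally) → 'H' (outer except StopIteration) → 'N' (after the try/except). Output: LHN

Answer: LHN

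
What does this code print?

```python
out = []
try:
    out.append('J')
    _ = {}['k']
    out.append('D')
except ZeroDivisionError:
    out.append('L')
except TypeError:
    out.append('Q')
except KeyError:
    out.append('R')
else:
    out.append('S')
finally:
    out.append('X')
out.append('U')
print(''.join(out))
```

Execution trace: 'J' (try body) → 'R' (except KeyError) → 'X' (finally) → 'U' (after the try/except). Output: JRXU

Answer: JRXU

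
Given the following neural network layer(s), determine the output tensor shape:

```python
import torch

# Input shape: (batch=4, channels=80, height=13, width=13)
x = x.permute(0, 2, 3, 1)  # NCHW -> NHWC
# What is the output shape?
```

Input: (4, 80, 13, 13) -> Output: (4, 13, 13, 80)

Answer: (4, 13, 13, 80)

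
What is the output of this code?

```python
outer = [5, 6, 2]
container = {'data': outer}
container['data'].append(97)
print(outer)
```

Key concept: dict holds reference to list.
Step by step:
`outer = [5, 6, 2]` → outer = [5, 6, 2]
`container = {'data': outer}` → container = {'data': [5, 6, 2]}
`container['data'].append(97)` → outer = [5, 6, 2, 97]; container = {'data': [5, 6, 2, 97]}
`print(outer)` → prints [5, 6, 2, 97]

Answer: [5, 6, 2, 97]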